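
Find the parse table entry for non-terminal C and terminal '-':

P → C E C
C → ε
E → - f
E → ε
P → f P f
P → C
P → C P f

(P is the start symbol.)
C → ε

To find M[C, '-'], we find productions for C where '-' is in the predict set (PREDICT(N → α) = (FIRST(α) \ {ε}) ∪ (FOLLOW(N) if α ⇒* ε)).

Relevant sets:
  FOLLOW(C) = { $, '-', 'f' }

C → ε: PREDICT = { $, '-', 'f' }
  '-' is in predict set, so this production goes in M[C, '-']

M[C, '-'] = C → ε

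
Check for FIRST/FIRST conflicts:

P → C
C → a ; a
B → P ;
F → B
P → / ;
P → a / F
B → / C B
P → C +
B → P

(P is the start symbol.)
A FIRST/FIRST conflict occurs when two productions N → α and N → β for the same non-terminal have FIRST(α) ∩ FIRST(β) ≠ ∅ (with ε ∈ FIRST of a nullable right-hand side, so two nullable alternatives also conflict).

FIRST sets of the non-terminals at (or reachable through a nullable prefix from) the front of some alternative:
  FIRST(C) = { 'a' }
  FIRST(P) = { '/', 'a' }

Productions for P:
  P → C: FIRST = { 'a' }
  P → / ;: FIRST = { '/' }
  P → a / F: FIRST = { 'a' }
  P → C +: FIRST = { 'a' }
Productions for B:
  B → P ;: FIRST = { '/', 'a' }
  B → / C B: FIRST = { '/' }
  B → P: FIRST = { '/', 'a' }
C, F have only one production, so no FIRST/FIRST conflict is possible there.

Conflict for P: P → C and P → a / F
  Overlap: { 'a' }
Conflict for P: P → C and P → C +
  Overlap: { 'a' }
Conflict for P: P → a / F and P → C +
  Overlap: { 'a' }
Conflict for B: B → P ; and B → / C B
  Overlap: { '/' }
Conflict for B: B → P ; and B → P
  Overlap: { '/', 'a' }
Conflict for B: B → / C B and B → P
  Overlap: { '/' }

Answer: Yes. P → C / P → a '/' F on { 'a' }; P → C / P → C '+' on { 'a' }; P → a '/' F / P → C '+' on { 'a' }; B → P ';' / B → '/' C B on { '/' }; B → P ';' / B → P on { '/', 'a' }; B → '/' C B / B → P on { '/' }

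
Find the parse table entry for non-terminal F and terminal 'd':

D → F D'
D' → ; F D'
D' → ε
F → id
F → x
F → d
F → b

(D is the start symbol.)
F → d

To find M[F, 'd'], we find productions for F where 'd' is in the predict set (PREDICT(N → α) = (FIRST(α) \ {ε}) ∪ (FOLLOW(N) if α ⇒* ε)).

F → id: PREDICT = { 'id' }
F → x: PREDICT = { 'x' }
F → d: PREDICT = { 'd' }
  'd' is in predict set, so this production goes in M[F, 'd']
F → b: PREDICT = { 'b' }

M[F, 'd'] = F → d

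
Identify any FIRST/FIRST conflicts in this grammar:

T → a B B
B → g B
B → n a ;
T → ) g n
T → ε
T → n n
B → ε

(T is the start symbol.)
Productions for T:
  T → a B B: FIRST = { 'a' }
  T → ) g n: FIRST = { ')' }
  T → ε: FIRST = { ε }
  T → n n: FIRST = { 'n' }
Productions for B:
  B → g B: FIRST = { 'g' }
  B → n a ;: FIRST = { 'n' }
  B → ε: FIRST = { ε }

All alternatives of each non-terminal have pairwise disjoint FIRST sets.

Answer: No FIRST/FIRST conflicts.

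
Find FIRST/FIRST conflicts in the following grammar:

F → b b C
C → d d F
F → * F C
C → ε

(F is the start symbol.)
No FIRST/FIRST conflicts.

A FIRST/FIRST conflict occurs when two productions N → α and N → β for the same non-terminal have FIRST(α) ∩ FIRST(β) ≠ ∅ (with ε ∈ FIRST of a nullable right-hand side, so two nullable alternatives also conflict).

Productions for F:
  F → b b C: FIRST = { 'b' }
  F → * F C: FIRST = { '*' }
Productions for C:
  C → d d F: FIRST = { 'd' }
  C → ε: FIRST = { ε }

All alternatives of each non-terminal have pairwise disjoint FIRST sets.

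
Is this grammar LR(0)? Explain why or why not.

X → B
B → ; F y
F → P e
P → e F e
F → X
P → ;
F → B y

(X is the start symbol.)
No. Shift-reduce conflict between [P → ; .] and [B → . ; F y]

Augment with X' → X and build the canonical LR(0) collection (I0 = CLOSURE({[X' → . X]}), then GOTO on every symbol after a dot until no new states appear). It has 15 states:
  I0: { [B → . ; F y], [X → . B], [X' → . X] }  — shift
  I1: { [B → . ; F y], [B → ; . F y], [F → . B y], [F → . P e], [F → . X], [P → . ;], [P → . e F e], [X → . B] }  — shift
  I2: { [X → B .] }  — reduce
  I3: { [X' → X .] }  — accept
  I4: { [B → . ; F y], [B → ; . F y], [F → . B y], [F → . P e], [F → . X], [P → . ;], [P → . e F e], [P → ; .], [X → . B] }  — shift, reduce
  I5: { [F → B . y], [X → B .] }  — shift, reduce
  I6: { [B → ; F . y] }  — shift
  I7: { [F → P . e] }  — shift
  I8: { [F → X .] }  — reduce
  I9: { [B → . ; F y], [F → . B y], [F → . P e], [F → . X], [P → . ;], [P → . e F e], [P → e . F e], [X → . B] }  — shift
  I10: { [P → e F . e] }  — shift
  I11: { [P → e F e .] }  — reduce
  I12: { [F → P e .] }  — reduce
  I13: { [B → ; F y .] }  — reduce
  I14: { [F → B y .] }  — reduce

Conflict in state I4:
  Shift-reduce conflict between [P → ; .] and [B → . ; F y]
So the grammar is NOT LR(0).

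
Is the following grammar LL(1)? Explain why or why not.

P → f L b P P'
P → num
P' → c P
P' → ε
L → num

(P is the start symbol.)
Relevant sets:
  FOLLOW(P') = { $, 'c' }

For P:
  PREDICT(P → f L b P P') = { 'f' }
  PREDICT(P → num) = { 'num' }
For P':
  PREDICT(P' → c P) = { 'c' }
  PREDICT(P' → ε) = { $, 'c' }
L has a single production, so nothing to check there.

Conflict found: Predict set conflict for P': { 'c' }
The grammar is NOT LL(1).

Answer: No. Predict set conflict for P': { 'c' }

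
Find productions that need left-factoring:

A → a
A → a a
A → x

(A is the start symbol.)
Yes, A has productions with common prefix 'a'

Left-factoring is needed when two productions for the same non-terminal
share a common prefix on the right-hand side.

Productions for A:
  A → a
  A → a a
  A → x

Found common prefix 'a' in productions for A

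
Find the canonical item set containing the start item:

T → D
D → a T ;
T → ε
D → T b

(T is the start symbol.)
First, augment the grammar with T' → T
I₀ = CLOSURE({ [T' → . T] }):
  [T' → . T] has the dot before T: add [T → . D], [T → .]
  [T → . D] has the dot before D: add [D → . a T ;], [D → . T b]
No further items can be added.

I₀ = { [D → . T b], [D → . a T ;], [T → . D], [T → .], [T' → . T] }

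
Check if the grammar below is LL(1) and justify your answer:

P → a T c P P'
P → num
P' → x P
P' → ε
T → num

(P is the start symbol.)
No. Predict set conflict for P': { 'x' }

A grammar is LL(1) if for each non-terminal N with multiple productions, the predict sets of those productions are pairwise disjoint, where PREDICT(N → α) = (FIRST(α) \ {ε}) ∪ (FOLLOW(N) if α ⇒* ε).

Relevant sets:
  FOLLOW(P') = { $, 'x' }

For P:
  PREDICT(P → a T c P P') = { 'a' }
  PREDICT(P → num) = { 'num' }
For P':
  PREDICT(P' → x P) = { 'x' }
  PREDICT(P' → ε) = { $, 'x' }
T has a single production, so nothing to check there.

Conflict found: Predict set conflict for P': { 'x' }
The grammar is NOT LL(1).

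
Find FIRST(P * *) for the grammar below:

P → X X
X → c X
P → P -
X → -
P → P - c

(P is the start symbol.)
{ '-', 'c' }

FIRST sets of the non-terminals involved (from the grammar, by fixed-point iteration):
  FIRST(P) = { '-', 'c' }

To compute FIRST(P * *), process the symbols left to right:
Symbol P is a non-terminal. Add FIRST(P) \ {ε} = { '-', 'c' }
P is not nullable (ε ∉ FIRST(P)), so stop here.
FIRST(P * *) = { '-', 'c' }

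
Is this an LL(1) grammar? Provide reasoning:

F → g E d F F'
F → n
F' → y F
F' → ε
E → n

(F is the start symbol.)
A grammar is LL(1) if for each non-terminal N with multiple productions, the predict sets of those productions are pairwise disjoint, where PREDICT(N → α) = (FIRST(α) \ {ε}) ∪ (FOLLOW(N) if α ⇒* ε).

Relevant sets:
  FOLLOW(F') = { $, 'y' }

For F:
  PREDICT(F → g E d F F') = { 'g' }
  PREDICT(F → n) = { 'n' }
For F':
  PREDICT(F' → y F) = { 'y' }
  PREDICT(F' → ε) = { $, 'y' }
E has a single production, so nothing to check there.

Conflict found: Predict set conflict for F': { 'y' }
The grammar is NOT LL(1).

Answer: No. Predict set conflict for F': { 'y' }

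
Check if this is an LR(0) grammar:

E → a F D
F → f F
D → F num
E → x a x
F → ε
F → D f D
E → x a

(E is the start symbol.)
No. Shift-reduce conflict between [F → .] and [F → . f F]

A grammar is LR(0) if no state in the canonical LR(0) collection has:
  - both a shift item (dot before a terminal) and a complete item (shift-reduce conflict), or
  - two or more complete items (reduce-reduce conflict; the accept item [E' → E .] counts as a complete item here).

Augment with E' → E and build the canonical LR(0) collection (I0 = CLOSURE({[E' → . E]}), then GOTO on every symbol after a dot until no new states appear). It has 15 states:
  I0: { [E → . a F D], [E → . x a x], [E → . x a], [E' → . E] }  — shift
  I1: { [E' → E .] }  — accept
  I2: { [D → . F num], [E → a . F D], [F → . D f D], [F → . f F], [F → .] }  — shift, reduce
  I3: { [E → x . a x], [E → x . a] }  — shift
  I4: { [E → x a . x], [E → x a .] }  — shift, reduce
  I5: { [E → x a x .] }  — reduce
  I6: { [F → D . f D] }  — shift
  I7: { [D → . F num], [D → F . num], [E → a F . D], [F → . D f D], [F → . f F], [F → .] }  — shift, reduce
  I8: { [D → . F num], [F → . D f D], [F → . f F], [F → .], [F → f . F] }  — shift, reduce
  I9: { [D → F . num], [F → f F .] }  — shift, reduce
  I10: { [D → F num .] }  — reduce
  I11: { [E → a F D .], [F → D . f D] }  — shift, reduce
  I12: { [D → F . num] }  — shift
  I13: { [D → . F num], [F → . D f D], [F → . f F], [F → .], [F → D f . D] }  — shift, reduce
  I14: { [F → D . f D], [F → D f D .] }  — shift, reduce

Conflict in state I2:
  Shift-reduce conflict between [F → .] and [F → . f F]
So the grammar is NOT LR(0).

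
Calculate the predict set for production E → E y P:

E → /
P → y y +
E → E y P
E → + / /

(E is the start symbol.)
PREDICT(E → E y P) = (FIRST(RHS) \ {ε}) ∪ (FOLLOW(E) if ε ∈ FIRST(RHS), i.e. RHS ⇒* ε)
FIRST(E) = { '+', '/' }
FIRST(E y P) = { '+', '/' }
ε ∉ FIRST(E y P), so FOLLOW(E) is not added.
PREDICT(E → E y P) = { '+', '/' }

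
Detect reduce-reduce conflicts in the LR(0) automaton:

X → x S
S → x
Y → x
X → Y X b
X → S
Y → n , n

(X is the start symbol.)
A reduce-reduce conflict occurs when an LR(0) state has two complete items [A → α .] and [B → β .] — both call for a reduction, and with no lookahead the parser cannot choose between them.

Augment with X' → X and build the canonical LR(0) collection (I0 = CLOSURE({[X' → . X]}), then GOTO on every symbol after a dot until no new states appear). It has 12 states:
  I0: { [S → . x], [X → . S], [X → . Y X b], [X → . x S], [X' → . X], [Y → . n , n], [Y → . x] }  — shift
  I1: { [X → S .] }  — reduce
  I2: { [X' → X .] }  — accept
  I3: { [S → . x], [X → . S], [X → . Y X b], [X → . x S], [X → Y . X b], [Y → . n , n], [Y → . x] }  — shift
  I4: { [Y → n . , n] }  — shift
  I5: { [S → . x], [S → x .], [X → x . S], [Y → x .] }  — shift, 2 reduces
  I6: { [X → x S .] }  — reduce
  I7: { [S → x .] }  — reduce
  I8: { [Y → n , . n] }  — shift
  I9: { [Y → n , n .] }  — reduce
  I10: { [X → Y X . b] }  — shift
  I11: { [X → Y X b .] }  — reduce

I5 contains complete items [S → x .], [Y → x .] — reduce-reduce conflict.

Answer: Yes — I5: [S → x .] vs [Y → x .]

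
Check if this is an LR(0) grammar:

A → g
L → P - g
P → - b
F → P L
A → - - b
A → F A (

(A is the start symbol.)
Augment with A' → A and build the canonical LR(0) collection (I0 = CLOSURE({[A' → . A]}), then GOTO on every symbol after a dot until no new states appear). It has 16 states:
  I0: { [A → . - - b], [A → . F A (], [A → . g], [A' → . A], [F → . P L], [P → . - b] }  — shift
  I1: { [A → - . - b], [P → - . b] }  — shift
  I2: { [A' → A .] }  — accept
  I3: { [A → . - - b], [A → . F A (], [A → . g], [A → F . A (], [F → . P L], [P → . - b] }  — shift
  I4: { [F → P . L], [L → . P - g], [P → . - b] }  — shift
  I5: { [A → g .] }  — reduce
  I6: { [P → - . b] }  — shift
  I7: { [F → P L .] }  — reduce
  I8: { [L → P . - g] }  — shift
  I9: { [L → P - . g] }  — shift
  I10: { [L → P - g .] }  — reduce
  I11: { [P → - b .] }  — reduce
  I12: { [A → F A . (] }  — shift
  I13: { [A → F A ( .] }  — reduce
  I14: { [A → - - . b] }  — shift
  I15: { [A → - - b .] }  — reduce

Every state is either a pure shift/goto state or contains exactly one complete item and nothing to shift — no conflicts. The grammar is LR(0).

Answer: Yes, the grammar is LR(0)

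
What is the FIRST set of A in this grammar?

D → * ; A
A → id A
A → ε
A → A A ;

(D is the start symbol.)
From A → id A:
  - id is a terminal: add 'id' and stop
From A → ε:
  - ε-production, so ε ∈ FIRST(A)
From A → A A ;:
  - A is the symbol being defined: contributes nothing new
    A is nullable, so continue to the next symbol
  - A is the symbol being defined: contributes nothing new
    A is nullable, so continue to the next symbol
  - ';' is a terminal: add ';' and stop

Collecting: FIRST(A) = { ';', 'id', ε }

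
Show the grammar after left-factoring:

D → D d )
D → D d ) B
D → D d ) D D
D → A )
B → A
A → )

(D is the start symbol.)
Left-factoring transforms A → αβ₁ | αβ₂ into A → αA' and A' → β₁ | β₂
(α is the longest common prefix among the alternatives). Repeat until
no nonterminal has two alternatives with a common prefix.

Round 1: D has alternatives sharing prefix 'D d )'. Introduce D': D → D d ) D'
  Add: D' → ε
  Add: D' → B
  Add: D' → D D

No remaining common prefixes — done.

Resulting grammar:
D → D d ) D'
D' → ε
D' → B
D' → D D
D → A )
B → A
A → )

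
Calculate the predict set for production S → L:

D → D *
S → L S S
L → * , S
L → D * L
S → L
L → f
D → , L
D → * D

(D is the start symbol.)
{ '*', ',', 'f' }

PREDICT(S → L) = (FIRST(RHS) \ {ε}) ∪ (FOLLOW(S) if ε ∈ FIRST(RHS), i.e. RHS ⇒* ε)
FIRST(L) = { '*', ',', 'f' }
FIRST(L) = { '*', ',', 'f' }
ε ∉ FIRST(L), so FOLLOW(S) is not added.
PREDICT(S → L) = { '*', ',', 'f' }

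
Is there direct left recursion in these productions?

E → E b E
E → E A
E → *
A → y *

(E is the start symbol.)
Yes, E is left-recursive

Direct left recursion occurs when N → N α for some non-terminal N (the right-hand side begins with the left-hand side itself).

E → E b E: LEFT RECURSIVE (starts with E)
E → E A: LEFT RECURSIVE (starts with E)
E → *: starts with '*'
A → y *: starts with y

The grammar has direct left recursion on: E.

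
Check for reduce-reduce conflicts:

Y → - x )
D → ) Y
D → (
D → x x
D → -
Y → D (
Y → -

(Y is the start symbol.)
Yes — I3: [D → - .] vs [Y → - .]

A reduce-reduce conflict occurs when an LR(0) state has two complete items [A → α .] and [B → β .] — both call for a reduction, and with no lookahead the parser cannot choose between them.

Augment with Y' → Y and build the canonical LR(0) collection (I0 = CLOSURE({[Y' → . Y]}), then GOTO on every symbol after a dot until no new states appear). It has 12 states:
  I0: { [D → . (], [D → . ) Y], [D → . -], [D → . x x], [Y → . - x )], [Y → . -], [Y → . D (], [Y' → . Y] }  — shift
  I1: { [D → ( .] }  — reduce
  I2: { [D → ) . Y], [D → . (], [D → . ) Y], [D → . -], [D → . x x], [Y → . - x )], [Y → . -], [Y → . D (] }  — shift
  I3: { [D → - .], [Y → - . x )], [Y → - .] }  — shift, 2 reduces
  I4: { [Y → D . (] }  — shift
  I5: { [Y' → Y .] }  — accept
  I6: { [D → x . x] }  — shift
  I7: { [D → x x .] }  — reduce
  I8: { [Y → D ( .] }  — reduce
  I9: { [Y → - x . )] }  — shift
  I10: { [Y → - x ) .] }  — reduce
  I11: { [D → ) Y .] }  — reduce

I3 contains complete items [D → - .], [Y → - .] — reduce-reduce conflict.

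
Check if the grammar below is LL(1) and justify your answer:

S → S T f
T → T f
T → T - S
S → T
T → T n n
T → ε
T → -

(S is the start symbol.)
No. Predict set conflict for S: { '-', 'f', 'n' }

A grammar is LL(1) if for each non-terminal N with multiple productions, the predict sets of those productions are pairwise disjoint, where PREDICT(N → α) = (FIRST(α) \ {ε}) ∪ (FOLLOW(N) if α ⇒* ε).

Relevant sets:
  FIRST(S) = { '-', 'f', 'n', ε }
  FIRST(T) = { '-', 'f', 'n', ε }
  FOLLOW(S) = { $, '-', 'f', 'n' }
  FOLLOW(T) = { $, '-', 'f', 'n' }

For S:
  PREDICT(S → S T f) = { '-', 'f', 'n' }
  PREDICT(S → T) = { $, '-', 'f', 'n' }
For T:
  PREDICT(T → T f) = { '-', 'f', 'n' }
  PREDICT(T → T '-' S) = { '-', 'f', 'n' }
  PREDICT(T → T n n) = { '-', 'f', 'n' }
  PREDICT(T → ε) = { $, '-', 'f', 'n' }
  PREDICT(T → '-') = { '-' }

Conflict found: Predict set conflict for S: { '-', 'f', 'n' }
The grammar is NOT LL(1).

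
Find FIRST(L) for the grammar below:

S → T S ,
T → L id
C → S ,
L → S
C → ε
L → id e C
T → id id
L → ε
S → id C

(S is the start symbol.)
{ 'id', ε }

FIRST sets of the other non-terminals involved (by the same procedure, iterated to a fixed point):
  FIRST(S) = { 'id' }

From L → S:
  - S is a non-terminal: add FIRST(S) \ {ε} = { 'id' }
    S is not nullable, so stop
From L → id e C:
  - id is a terminal: add 'id' and stop
From L → ε:
  - ε-production, so ε ∈ FIRST(L)

Collecting: FIRST(L) = { 'id', ε }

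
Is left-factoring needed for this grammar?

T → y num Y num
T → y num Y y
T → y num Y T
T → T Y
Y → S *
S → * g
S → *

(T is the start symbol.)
Yes, T has productions with common prefix 'y num Y'; S has productions with common prefix '*'

Left-factoring is needed when two productions for the same non-terminal
share a common prefix on the right-hand side.

Productions for T:
  T → y num Y num
  T → y num Y y
  T → y num Y T
  T → T Y
Productions for S:
  S → * g
  S → *

Found common prefix 'y num Y' in productions for T
Found common prefix '*' in productions for S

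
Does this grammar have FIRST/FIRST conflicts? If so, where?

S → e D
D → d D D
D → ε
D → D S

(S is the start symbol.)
Yes. D → d D D / D → D S on { 'd' }

FIRST sets of the non-terminals at (or reachable through a nullable prefix from) the front of some alternative:
  FIRST(D) = { 'd', 'e', ε }
  FIRST(S) = { 'e' }

Productions for D:
  D → d D D: FIRST = { 'd' }
  D → ε: FIRST = { ε }
  D → D S: FIRST = { 'd', 'e' }
S has only one production, so no FIRST/FIRST conflict is possible there.

Conflict for D: D → d D D and D → D S
  Overlap: { 'd' }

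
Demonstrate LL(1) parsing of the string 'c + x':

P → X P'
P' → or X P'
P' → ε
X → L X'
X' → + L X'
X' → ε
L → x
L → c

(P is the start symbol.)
Stack is shown with the top on the left.

Stack        Input    Action
----------------------------
P $          c + x $  output P → X P'
X P' $       c + x $  output X → L X'
L X' P' $    c + x $  output L → c
c X' P' $    c + x $  match 'c'
X' P' $      + x $    output X' → + L X'
+ L X' P' $  + x $    match '+'
L X' P' $    x $      output L → x
x X' P' $    x $      match 'x'
X' P' $      $        output X' → ε
P' $         $        output P' → ε
$            $        accept

The string is accepted.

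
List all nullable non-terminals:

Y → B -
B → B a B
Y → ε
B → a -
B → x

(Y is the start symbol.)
{ 'Y' }

ε-productions: Y → ε
So Y is immediately nullable.
No further non-terminal can be added: every production for the remaining non-terminals contains a terminal or a non-nullable non-terminal.
Nullable = { 'Y' }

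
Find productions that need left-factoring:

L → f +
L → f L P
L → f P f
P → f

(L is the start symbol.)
Yes, L has productions with common prefix 'f'

Left-factoring is needed when two productions for the same non-terminal
share a common prefix on the right-hand side.

Productions for L:
  L → f +
  L → f L P
  L → f P f

Found common prefix 'f' in productions for L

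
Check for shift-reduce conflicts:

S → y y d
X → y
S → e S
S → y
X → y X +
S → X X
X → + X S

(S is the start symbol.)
Yes — I5: [S → y .] vs [S → y . y d]; I7: [X → y .] vs [S → y y . d]; I9: [X → y .] vs [X → . + X S]

Augment with S' → S and build the canonical LR(0) collection (I0 = CLOSURE({[S' → . S]}), then GOTO on every symbol after a dot until no new states appear). It has 15 states:
  I0: { [S → . X X], [S → . e S], [S → . y y d], [S → . y], [S' → . S], [X → . + X S], [X → . y X +], [X → . y] }  — shift
  I1: { [X → + . X S], [X → . + X S], [X → . y X +], [X → . y] }  — shift
  I2: { [S' → S .] }  — accept
  I3: { [S → X . X], [X → . + X S], [X → . y X +], [X → . y] }  — shift
  I4: { [S → . X X], [S → . e S], [S → . y y d], [S → . y], [S → e . S], [X → . + X S], [X → . y X +], [X → . y] }  — shift
  I5: { [S → y . y d], [S → y .], [X → . + X S], [X → . y X +], [X → . y], [X → y . X +], [X → y .] }  — shift, 2 reduces
  I6: { [X → y X . +] }  — shift
  I7: { [S → y y . d], [X → . + X S], [X → . y X +], [X → . y], [X → y . X +], [X → y .] }  — shift, reduce
  I8: { [S → y y d .] }  — reduce
  I9: { [X → . + X S], [X → . y X +], [X → . y], [X → y . X +], [X → y .] }  — shift, reduce
  I10: { [X → y X + .] }  — reduce
  I11: { [S → e S .] }  — reduce
  I12: { [S → X X .] }  — reduce
  I13: { [S → . X X], [S → . e S], [S → . y y d], [S → . y], [X → + X . S], [X → . + X S], [X → . y X +], [X → . y] }  — shift
  I14: { [X → + X S .] }  — reduce

I5 contains reduce items [S → y .], [X → y .] and shift items [S → y . y d], [X → . + X S], [X → . y], [X → . y X +] — shift-reduce conflict.
I7 contains reduce item [X → y .] and shift items [S → y y . d], [X → . + X S], [X → . y], [X → . y X +] — shift-reduce conflict.
I9 contains reduce item [X → y .] and shift items [X → . + X S], [X → . y], [X → . y X +] — shift-reduce conflict.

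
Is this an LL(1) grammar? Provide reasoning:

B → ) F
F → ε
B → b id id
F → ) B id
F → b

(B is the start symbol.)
Yes, the grammar is LL(1).

Relevant sets:
  FOLLOW(F) = { $, 'id' }

For B:
  PREDICT(B → ')' F) = { ')' }
  PREDICT(B → b id id) = { 'b' }
For F:
  PREDICT(F → ε) = { $, 'id' }
  PREDICT(F → ')' B id) = { ')' }
  PREDICT(F → b) = { 'b' }

All predict sets are disjoint. The grammar IS LL(1).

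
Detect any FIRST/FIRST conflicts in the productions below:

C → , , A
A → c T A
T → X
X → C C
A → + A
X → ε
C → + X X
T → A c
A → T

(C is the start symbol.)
Yes. A → c T A / A → T on { 'c' }; A → '+' A / A → T on { '+' }; T → X / T → A c on { '+', ',' }

FIRST sets of the non-terminals at (or reachable through a nullable prefix from) the front of some alternative:
  FIRST(T) = { '+', ',', 'c', ε }
  FIRST(X) = { '+', ',', ε }
  FIRST(A) = { '+', ',', 'c', ε }
  FIRST(C) = { '+', ',' }

Productions for C:
  C → , , A: FIRST = { ',' }
  C → + X X: FIRST = { '+' }
Productions for A:
  A → c T A: FIRST = { 'c' }
  A → + A: FIRST = { '+' }
  A → T: FIRST = { '+', ',', 'c', ε }
Productions for T:
  T → X: FIRST = { '+', ',', ε }
  T → A c: FIRST = { '+', ',', 'c' }
Productions for X:
  X → C C: FIRST = { '+', ',' }
  X → ε: FIRST = { ε }

Conflict for A: A → c T A and A → T
  Overlap: { 'c' }
Conflict for A: A → + A and A → T
  Overlap: { '+' }
Conflict for T: T → X and T → A c
  Overlap: { '+', ',' }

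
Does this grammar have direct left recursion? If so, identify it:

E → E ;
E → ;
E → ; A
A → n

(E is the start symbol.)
Direct left recursion occurs when N → N α for some non-terminal N (the right-hand side begins with the left-hand side itself).

E → E ;: LEFT RECURSIVE (starts with E)
E → ;: starts with ';'
E → ; A: starts with ';'
A → n: starts with n

The grammar has direct left recursion on: E.

Answer: Yes, E is left-recursive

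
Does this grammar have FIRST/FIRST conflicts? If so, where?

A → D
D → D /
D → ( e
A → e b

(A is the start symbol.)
A FIRST/FIRST conflict occurs when two productions N → α and N → β for the same non-terminal have FIRST(α) ∩ FIRST(β) ≠ ∅ (with ε ∈ FIRST of a nullable right-hand side, so two nullable alternatives also conflict).

FIRST sets of the non-terminals at (or reachable through a nullable prefix from) the front of some alternative:
  FIRST(D) = { '(' }

Productions for A:
  A → D: FIRST = { '(' }
  A → e b: FIRST = { 'e' }
Productions for D:
  D → D /: FIRST = { '(' }
  D → ( e: FIRST = { '(' }

Conflict for D: D → D / and D → ( e
  Overlap: { '(' }

Answer: Yes. D → D '/' / D → '(' e on { '(' }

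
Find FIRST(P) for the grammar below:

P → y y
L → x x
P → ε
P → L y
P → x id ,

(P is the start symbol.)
{ 'x', 'y', ε }

FIRST sets of the other non-terminals involved (by the same procedure, iterated to a fixed point):
  FIRST(L) = { 'x' }

From P → y y:
  - y is a terminal: add 'y' and stop
From P → ε:
  - ε-production, so ε ∈ FIRST(P)
From P → L y:
  - L is a non-terminal: add FIRST(L) \ {ε} = { 'x' }
    L is not nullable, so stop
From P → x id ,:
  - x is a terminal: add 'x' and stop

Collecting: FIRST(P) = { 'x', 'y', ε }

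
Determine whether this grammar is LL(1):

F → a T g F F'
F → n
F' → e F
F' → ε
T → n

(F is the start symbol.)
A grammar is LL(1) if for each non-terminal N with multiple productions, the predict sets of those productions are pairwise disjoint, where PREDICT(N → α) = (FIRST(α) \ {ε}) ∪ (FOLLOW(N) if α ⇒* ε).

Relevant sets:
  FOLLOW(F') = { $, 'e' }

For F:
  PREDICT(F → a T g F F') = { 'a' }
  PREDICT(F → n) = { 'n' }
For F':
  PREDICT(F' → e F) = { 'e' }
  PREDICT(F' → ε) = { $, 'e' }
T has a single production, so nothing to check there.

Conflict found: Predict set conflict for F': { 'e' }
The grammar is NOT LL(1).

Answer: No. Predict set conflict for F': { 'e' }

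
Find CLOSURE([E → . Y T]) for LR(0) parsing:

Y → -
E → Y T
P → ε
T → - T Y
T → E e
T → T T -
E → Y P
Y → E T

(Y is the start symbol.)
To compute CLOSURE, for each item [A → α.Bβ] where B is a non-terminal, add [B → .γ] for all productions B → γ; repeat for the newly added items until nothing changes.

Start with: [E → . Y T]
  [E → . Y T] has the dot before Y: add [Y → . -], [Y → . E T]
  [Y → . E T] has the dot before E: add [E → . Y P]
No further items can be added.

CLOSURE = { [E → . Y P], [E → . Y T], [Y → . -], [Y → . E T] }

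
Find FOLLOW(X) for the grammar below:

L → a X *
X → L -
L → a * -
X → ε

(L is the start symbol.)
To compute FOLLOW(X), find every occurrence of X on a right-hand side N → α X β: add FIRST(β) \ {ε}, and if β is empty or nullable also add FOLLOW(N). Iterate to a fixed point.

In L → a X *: X is followed by '*', add FIRST('*') \ {ε} = { '*' }

Taking the union: FOLLOW(X) = { '*' }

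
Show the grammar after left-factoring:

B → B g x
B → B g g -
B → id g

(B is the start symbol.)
B → B g B'
B' → x
B' → g -
B → id g

Left-factoring transforms A → αβ₁ | αβ₂ into A → αA' and A' → β₁ | β₂
(α is the longest common prefix among the alternatives). Repeat until
no nonterminal has two alternatives with a common prefix.

Round 1: B has alternatives sharing prefix 'B g'. Introduce B': B → B g B'
  Add: B' → x
  Add: B' → g -

No remaining common prefixes — done.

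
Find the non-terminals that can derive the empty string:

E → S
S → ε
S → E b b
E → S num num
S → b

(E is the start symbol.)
ε-productions: S → ε
So S is immediately nullable.
E → S: every symbol on the right is nullable, so E is nullable too.
Every non-terminal is now nullable.
Nullable = { 'E', 'S' }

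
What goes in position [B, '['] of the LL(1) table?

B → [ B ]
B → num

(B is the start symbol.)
B → [ B ]

To find M[B, '['], we find productions for B where '[' is in the predict set (PREDICT(N → α) = (FIRST(α) \ {ε}) ∪ (FOLLOW(N) if α ⇒* ε)).

B → [ B ]: PREDICT = { '[' }
  '[' is in predict set, so this production goes in M[B, '[']
B → num: PREDICT = { 'num' }

M[B, '['] = B → [ B ]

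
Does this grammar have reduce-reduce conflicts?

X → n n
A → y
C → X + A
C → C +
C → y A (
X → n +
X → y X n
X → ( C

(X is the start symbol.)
No reduce-reduce conflicts

Augment with X' → X and build the canonical LR(0) collection (I0 = CLOSURE({[X' → . X]}), then GOTO on every symbol after a dot until no new states appear). It has 19 states:
  I0: { [X → . ( C], [X → . n +], [X → . n n], [X → . y X n], [X' → . X] }  — shift
  I1: { [C → . C +], [C → . X + A], [C → . y A (], [X → ( . C], [X → . ( C], [X → . n +], [X → . n n], [X → . y X n] }  — shift
  I2: { [X' → X .] }  — accept
  I3: { [X → n . +], [X → n . n] }  — shift
  I4: { [X → . ( C], [X → . n +], [X → . n n], [X → . y X n], [X → y . X n] }  — shift
  I5: { [X → y X . n] }  — shift
  I6: { [X → y X n .] }  — reduce
  I7: { [X → n + .] }  — reduce
  I8: { [X → n n .] }  — reduce
  I9: { [C → C . +], [X → ( C .] }  — shift, reduce
  I10: { [C → X . + A] }  — shift
  I11: { [A → . y], [C → y . A (], [X → . ( C], [X → . n +], [X → . n n], [X → . y X n], [X → y . X n] }  — shift
  I12: { [C → y A . (] }  — shift
  I13: { [A → y .], [X → . ( C], [X → . n +], [X → . n n], [X → . y X n], [X → y . X n] }  — shift, reduce
  I14: { [C → y A ( .] }  — reduce
  I15: { [A → . y], [C → X + . A] }  — shift
  I16: { [C → X + A .] }  — reduce
  I17: { [A → y .] }  — reduce
  I18: { [C → C + .] }  — reduce

No state contains more than one complete item.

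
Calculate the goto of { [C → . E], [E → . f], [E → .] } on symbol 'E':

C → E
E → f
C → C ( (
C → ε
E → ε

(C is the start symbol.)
{ [C → E .] }

GOTO(I, 'E') = CLOSURE({ [A → αX.β] : [A → α.Xβ] ∈ I, X = 'E' })

Items with dot before 'E', with the dot advanced:
  [C → . E] → [C → E .]
Closure adds nothing (no advanced item has the dot before a non-terminal).

GOTO = { [C → E .] }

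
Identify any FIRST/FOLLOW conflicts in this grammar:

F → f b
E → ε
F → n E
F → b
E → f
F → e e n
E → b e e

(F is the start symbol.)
No FIRST/FOLLOW conflicts.

Nullable non-terminals: E.

E: nullable alternative(s) E → ε; FOLLOW(E) = { $ }
  E → ε: FIRST \ {ε} = { } — this is the only nullable alternative, skip
  E → f: FIRST \ {ε} = { 'f' } — disjoint from FOLLOW(E)
  E → b e e: FIRST \ {ε} = { 'b' } — disjoint from FOLLOW(E)

F has no nullable alternative, so no FIRST/FOLLOW check is needed there.

No FIRST/FOLLOW conflicts found.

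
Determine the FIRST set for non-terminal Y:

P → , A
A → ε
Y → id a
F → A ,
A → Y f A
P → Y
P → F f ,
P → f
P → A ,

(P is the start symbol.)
From Y → id a:
  - id is a terminal: add 'id' and stop

Collecting: FIRST(Y) = { 'id' }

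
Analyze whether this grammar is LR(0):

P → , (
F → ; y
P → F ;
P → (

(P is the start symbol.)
A grammar is LR(0) if no state in the canonical LR(0) collection has:
  - both a shift item (dot before a terminal) and a complete item (shift-reduce conflict), or
  - two or more complete items (reduce-reduce conflict; the accept item [P' → P .] counts as a complete item here).

Augment with P' → P and build the canonical LR(0) collection (I0 = CLOSURE({[P' → . P]}), then GOTO on every symbol after a dot until no new states appear). It has 9 states:
  I0: { [F → . ; y], [P → . (], [P → . , (], [P → . F ;], [P' → . P] }  — shift
  I1: { [P → ( .] }  — reduce
  I2: { [P → , . (] }  — shift
  I3: { [F → ; . y] }  — shift
  I4: { [P → F . ;] }  — shift
  I5: { [P' → P .] }  — accept
  I6: { [P → F ; .] }  — reduce
  I7: { [F → ; y .] }  — reduce
  I8: { [P → , ( .] }  — reduce

Every state is either a pure shift/goto state or contains exactly one complete item and nothing to shift — no conflicts. The grammar is LR(0).

Answer: Yes, the grammar is LR(0)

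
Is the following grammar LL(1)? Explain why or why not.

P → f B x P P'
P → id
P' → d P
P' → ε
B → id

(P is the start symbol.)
A grammar is LL(1) if for each non-terminal N with multiple productions, the predict sets of those productions are pairwise disjoint, where PREDICT(N → α) = (FIRST(α) \ {ε}) ∪ (FOLLOW(N) if α ⇒* ε).

Relevant sets:
  FOLLOW(P') = { $, 'd' }

For P:
  PREDICT(P → f B x P P') = { 'f' }
  PREDICT(P → id) = { 'id' }
For P':
  PREDICT(P' → d P) = { 'd' }
  PREDICT(P' → ε) = { $, 'd' }
B has a single production, so nothing to check there.

Conflict found: Predict set conflict for P': { 'd' }
The grammar is NOT LL(1).

Answer: No. Predict set conflict for P': { 'd' }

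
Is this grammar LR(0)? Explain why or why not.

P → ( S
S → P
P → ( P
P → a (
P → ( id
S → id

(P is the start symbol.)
Augment with P' → P and build the canonical LR(0) collection (I0 = CLOSURE({[P' → . P]}), then GOTO on every symbol after a dot until no new states appear). It has 8 states:
  I0: { [P → . ( P], [P → . ( S], [P → . ( id], [P → . a (], [P' → . P] }  — shift
  I1: { [P → ( . P], [P → ( . S], [P → ( . id], [P → . ( P], [P → . ( S], [P → . ( id], [P → . a (], [S → . P], [S → . id] }  — shift
  I2: { [P' → P .] }  — accept
  I3: { [P → a . (] }  — shift
  I4: { [P → a ( .] }  — reduce
  I5: { [P → ( P .], [S → P .] }  — 2 reduces
  I6: { [P → ( S .] }  — reduce
  I7: { [P → ( id .], [S → id .] }  — 2 reduces

Conflict in state I5:
  Reduce-reduce conflict: [P → ( P .] and [S → P .]
So the grammar is NOT LR(0).

Answer: No. Reduce-reduce conflict: [P → ( P .] and [S → P .]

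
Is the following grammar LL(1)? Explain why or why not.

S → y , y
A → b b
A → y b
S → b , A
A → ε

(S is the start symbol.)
Yes, the grammar is LL(1).

A grammar is LL(1) if for each non-terminal N with multiple productions, the predict sets of those productions are pairwise disjoint, where PREDICT(N → α) = (FIRST(α) \ {ε}) ∪ (FOLLOW(N) if α ⇒* ε).

Relevant sets:
  FOLLOW(A) = { $ }

For S:
  PREDICT(S → y ',' y) = { 'y' }
  PREDICT(S → b ',' A) = { 'b' }
For A:
  PREDICT(A → b b) = { 'b' }
  PREDICT(A → y b) = { 'y' }
  PREDICT(A → ε) = { $ }

All predict sets are disjoint. The grammar IS LL(1).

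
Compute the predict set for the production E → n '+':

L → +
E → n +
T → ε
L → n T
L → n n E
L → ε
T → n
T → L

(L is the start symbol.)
PREDICT(E → n '+') = (FIRST(RHS) \ {ε}) ∪ (FOLLOW(E) if ε ∈ FIRST(RHS), i.e. RHS ⇒* ε)
FIRST(n '+') = { 'n' }
ε ∉ FIRST(n '+'), so FOLLOW(E) is not added.
PREDICT(E → n '+') = { 'n' }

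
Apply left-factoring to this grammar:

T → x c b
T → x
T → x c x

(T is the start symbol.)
Left-factoring transforms A → αβ₁ | αβ₂ into A → αA' and A' → β₁ | β₂
(α is the longest common prefix among the alternatives). Repeat until
no nonterminal has two alternatives with a common prefix.

Round 1: T has alternatives sharing prefix 'x'. Introduce T': T → x T'
  Add: T' → c b
  Add: T' → ε
  Add: T' → c x

Round 2: T' has alternatives sharing prefix 'c'. Introduce T'': T' → c T''
  Add: T'' → b
  Add: T'' → x

No remaining common prefixes — done.

Resulting grammar:
T → x T'
T' → c T''
T'' → b
T'' → x
T' → ε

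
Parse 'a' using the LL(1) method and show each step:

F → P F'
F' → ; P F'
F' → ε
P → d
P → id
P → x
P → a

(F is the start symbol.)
LL(1) parsing maintains a stack (initially the start symbol over $) and the input. At each step: if the stack top is a terminal, match it against the current input token; if it is a non-terminal N, replace it with the RHS of M[N, lookahead] (the unique production whose predict set contains the lookahead).

Stack is shown with the top on the left.

Stack   Input  Action
---------------------
F $     a $    output F → P F'
P F' $  a $    output P → a
a F' $  a $    match 'a'
F' $    $      output F' → ε
$       $      accept

The string is accepted.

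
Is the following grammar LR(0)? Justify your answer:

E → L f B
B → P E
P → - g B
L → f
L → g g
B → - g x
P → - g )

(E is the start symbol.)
A grammar is LR(0) if no state in the canonical LR(0) collection has:
  - both a shift item (dot before a terminal) and a complete item (shift-reduce conflict), or
  - two or more complete items (reduce-reduce conflict; the accept item [E' → E .] counts as a complete item here).

Augment with E' → E and build the canonical LR(0) collection (I0 = CLOSURE({[E' → . E]}), then GOTO on every symbol after a dot until no new states appear). It has 15 states:
  I0: { [E → . L f B], [E' → . E], [L → . f], [L → . g g] }  — shift
  I1: { [E' → E .] }  — accept
  I2: { [E → L . f B] }  — shift
  I3: { [L → f .] }  — reduce
  I4: { [L → g . g] }  — shift
  I5: { [L → g g .] }  — reduce
  I6: { [B → . - g x], [B → . P E], [E → L f . B], [P → . - g )], [P → . - g B] }  — shift
  I7: { [B → - . g x], [P → - . g )], [P → - . g B] }  — shift
  I8: { [E → L f B .] }  — reduce
  I9: { [B → P . E], [E → . L f B], [L → . f], [L → . g g] }  — shift
  I10: { [B → P E .] }  — reduce
  I11: { [B → - g . x], [B → . - g x], [B → . P E], [P → - g . )], [P → - g . B], [P → . - g )], [P → . - g B] }  — shift
  I12: { [P → - g ) .] }  — reduce
  I13: { [P → - g B .] }  — reduce
  I14: { [B → - g x .] }  — reduce

Every state is either a pure shift/goto state or contains exactly one complete item and nothing to shift — no conflicts. The grammar is LR(0).

Answer: Yes, the grammar is LR(0)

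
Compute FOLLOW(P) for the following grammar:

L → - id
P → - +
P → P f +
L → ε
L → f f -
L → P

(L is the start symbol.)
In P → P f +: P is followed by f '+', add FIRST(f '+') \ {ε} = { 'f' }
In L → P: P is at the end, add FOLLOW(L)

The FOLLOW sets referred to above (computed the same way, to a fixed point):
  FOLLOW(L) = { $ }

Taking the union: FOLLOW(P) = { $, 'f' }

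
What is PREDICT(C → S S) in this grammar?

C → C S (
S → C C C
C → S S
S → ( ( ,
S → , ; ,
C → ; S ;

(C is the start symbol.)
PREDICT(C → S S) = (FIRST(RHS) \ {ε}) ∪ (FOLLOW(C) if ε ∈ FIRST(RHS), i.e. RHS ⇒* ε)
FIRST(S) = { '(', ',', ';' }
FIRST(S S) = { '(', ',', ';' }
ε ∉ FIRST(S S), so FOLLOW(C) is not added.
PREDICT(C → S S) = { '(', ',', ';' }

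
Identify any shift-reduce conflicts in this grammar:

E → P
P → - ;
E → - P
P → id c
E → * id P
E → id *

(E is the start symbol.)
No shift-reduce conflicts

A shift-reduce conflict occurs when an LR(0) state has both:
  - a complete (reduce) item [A → α .] (dot at the end), and
  - a shift item [B → β . c γ] (dot before a terminal).

Augment with E' → E and build the canonical LR(0) collection (I0 = CLOSURE({[E' → . E]}), then GOTO on every symbol after a dot until no new states appear). It has 14 states:
  I0: { [E → . * id P], [E → . - P], [E → . P], [E → . id *], [E' → . E], [P → . - ;], [P → . id c] }  — shift
  I1: { [E → * . id P] }  — shift
  I2: { [E → - . P], [P → - . ;], [P → . - ;], [P → . id c] }  — shift
  I3: { [E' → E .] }  — accept
  I4: { [E → P .] }  — reduce
  I5: { [E → id . *], [P → id . c] }  — shift
  I6: { [E → id * .] }  — reduce
  I7: { [P → id c .] }  — reduce
  I8: { [P → - . ;] }  — shift
  I9: { [P → - ; .] }  — reduce
  I10: { [E → - P .] }  — reduce
  I11: { [P → id . c] }  — shift
  I12: { [E → * id . P], [P → . - ;], [P → . id c] }  — shift
  I13: { [E → * id P .] }  — reduce

No state contains both a complete item and a shift item.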